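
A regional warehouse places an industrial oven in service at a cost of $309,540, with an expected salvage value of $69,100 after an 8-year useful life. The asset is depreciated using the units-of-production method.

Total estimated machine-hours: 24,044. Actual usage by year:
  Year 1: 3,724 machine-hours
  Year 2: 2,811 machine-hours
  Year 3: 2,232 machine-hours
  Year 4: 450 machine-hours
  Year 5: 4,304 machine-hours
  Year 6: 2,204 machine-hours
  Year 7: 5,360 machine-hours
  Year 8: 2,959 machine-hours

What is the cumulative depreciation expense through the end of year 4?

Depreciable base = $309,540 − $69,100 = $240,440.
Rate = $240,440 / 24,044 machine-hours = $10 per machine-hour.
Year 1: 3,724 × $10 = $37,240. Book value $272,300.
Year 2: 2,811 × $10 = $28,110. Book value $244,190.
Year 3: 2,232 × $10 = $22,320. Book value $221,870.
Year 4: 450 × $10 = $4,500. Book value $217,370.
Accumulated through year 4 = $309,540 − $217,370 = $92,170.

$92,170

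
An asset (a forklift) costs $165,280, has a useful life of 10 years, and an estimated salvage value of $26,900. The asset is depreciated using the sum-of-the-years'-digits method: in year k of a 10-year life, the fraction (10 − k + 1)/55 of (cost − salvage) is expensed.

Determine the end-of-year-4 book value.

Depreciable base = $165,280 − $26,900 = $138,380.
Sum of the years' digits = 10+9+8+7+6+5+4+3+2+1 = 55.
Year 1: $138,380 × 10/55 = $25,160. Book value $140,120.
Year 2: $138,380 × 9/55 = $22,644. Book value $117,476.
Year 3: $138,380 × 8/55 = $20,128. Book value $97,348.
Year 4: $138,380 × 7/55 = $17,612. Book value $79,736.

$79,736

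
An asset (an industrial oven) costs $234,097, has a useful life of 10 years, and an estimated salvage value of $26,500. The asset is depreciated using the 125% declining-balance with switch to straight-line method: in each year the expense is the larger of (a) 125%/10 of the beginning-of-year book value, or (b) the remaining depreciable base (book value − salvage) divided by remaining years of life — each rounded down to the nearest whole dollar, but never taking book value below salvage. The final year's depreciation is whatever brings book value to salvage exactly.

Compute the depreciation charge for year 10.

$18,455

Depreciable base = $234,097 − $26,500 = $207,597.
Year 1: DB = ⌊$234,097 × 125%/10⌋ = $29,262; SL = ⌊$207,597/10⌋ = $20,759 → take DB $29,262. Book value $204,835.
Year 2: DB = ⌊$204,835 × 125%/10⌋ = $25,604; SL = ⌊$178,335/9⌋ = $19,815 → take DB $25,604. Book value $179,231.
Year 3: DB = ⌊$179,231 × 125%/10⌋ = $22,403; SL = ⌊$152,731/8⌋ = $19,091 → take DB $22,403. Book value $156,828.
Year 4: DB = ⌊$156,828 × 125%/10⌋ = $19,603; SL = ⌊$130,328/7⌋ = $18,618 → take DB $19,603. Book value $137,225.
Year 5: DB = ⌊$137,225 × 125%/10⌋ = $17,153; SL = ⌊$110,725/6⌋ = $18,454 → take SL $18,454. Book value $118,771.
Year 6: DB = ⌊$118,771 × 125%/10⌋ = $14,846; SL = ⌊$92,271/5⌋ = $18,454 → take SL $18,454. Book value $100,317.
Year 7: DB = ⌊$100,317 × 125%/10⌋ = $12,539; SL = ⌊$73,817/4⌋ = $18,454 → take SL $18,454. Book value $81,863.
Year 8: DB = ⌊$81,863 × 125%/10⌋ = $10,232; SL = ⌊$55,363/3⌋ = $18,454 → take SL $18,454. Book value $63,409.
Year 9: DB = ⌊$63,409 × 125%/10⌋ = $7,926; SL = ⌊$36,909/2⌋ = $18,454 → take SL $18,454. Book value $44,955.
Year 10 (final): $44,955 − $26,500 = $18,455. Book value $26,500.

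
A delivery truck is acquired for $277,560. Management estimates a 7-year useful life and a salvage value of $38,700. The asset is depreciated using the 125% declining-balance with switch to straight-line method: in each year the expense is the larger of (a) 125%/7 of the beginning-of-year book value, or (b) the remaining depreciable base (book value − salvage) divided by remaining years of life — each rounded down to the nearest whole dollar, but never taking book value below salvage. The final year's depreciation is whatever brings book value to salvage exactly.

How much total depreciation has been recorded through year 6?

Depreciable base = $277,560 − $38,700 = $238,860.
Year 1: DB = ⌊$277,560 × 125%/7⌋ = $49,564; SL = ⌊$238,860/7⌋ = $34,122 → take DB $49,564. Book value $227,996.
Year 2: DB = ⌊$227,996 × 125%/7⌋ = $40,713; SL = ⌊$189,296/6⌋ = $31,549 → take DB $40,713. Book value $187,283.
Year 3: DB = ⌊$187,283 × 125%/7⌋ = $33,443; SL = ⌊$148,583/5⌋ = $29,716 → take DB $33,443. Book value $153,840.
Year 4: DB = ⌊$153,840 × 125%/7⌋ = $27,471; SL = ⌊$115,140/4⌋ = $28,785 → take SL $28,785. Book value $125,055.
Year 5: DB = ⌊$125,055 × 125%/7⌋ = $22,331; SL = ⌊$86,355/3⌋ = $28,785 → take SL $28,785. Book value $96,270.
Year 6: DB = ⌊$96,270 × 125%/7⌋ = $17,191; SL = ⌊$57,570/2⌋ = $28,785 → take SL $28,785. Book value $67,485.
Accumulated through year 6 = $277,560 − $67,485 = $210,075.

$210,075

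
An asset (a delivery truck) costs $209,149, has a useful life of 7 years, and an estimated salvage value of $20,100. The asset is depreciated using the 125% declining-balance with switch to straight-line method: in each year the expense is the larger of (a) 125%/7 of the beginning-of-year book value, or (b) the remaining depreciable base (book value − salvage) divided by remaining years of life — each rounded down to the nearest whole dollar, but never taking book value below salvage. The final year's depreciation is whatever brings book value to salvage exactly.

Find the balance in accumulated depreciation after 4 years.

$117,181

Depreciable base = $209,149 − $20,100 = $189,049.
Year 1: DB = ⌊$209,149 × 125%/7⌋ = $37,348; SL = ⌊$189,049/7⌋ = $27,007 → take DB $37,348. Book value $171,801.
Year 2: DB = ⌊$171,801 × 125%/7⌋ = $30,678; SL = ⌊$151,701/6⌋ = $25,283 → take DB $30,678. Book value $141,123.
Year 3: DB = ⌊$141,123 × 125%/7⌋ = $25,200; SL = ⌊$121,023/5⌋ = $24,204 → take DB $25,200. Book value $115,923.
Year 4: DB = ⌊$115,923 × 125%/7⌋ = $20,700; SL = ⌊$95,823/4⌋ = $23,955 → take SL $23,955. Book value $91,968.
Accumulated through year 4 = $209,149 − $91,968 = $117,181.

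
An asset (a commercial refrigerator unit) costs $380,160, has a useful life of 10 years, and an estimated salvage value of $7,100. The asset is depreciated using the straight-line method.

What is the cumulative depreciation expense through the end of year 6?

Depreciable base = $380,160 − $7,100 = $373,060.
Annual expense = $373,060 / 10 = $37,306.
End of year 1: book value $342,854.
End of year 2: book value $305,548.
End of year 3: book value $268,242.
End of year 4: book value $230,936.
End of year 5: book value $193,630.
End of year 6: book value $156,324.
Accumulated through year 6 = $380,160 − $156,324 = $223,836.

$223,836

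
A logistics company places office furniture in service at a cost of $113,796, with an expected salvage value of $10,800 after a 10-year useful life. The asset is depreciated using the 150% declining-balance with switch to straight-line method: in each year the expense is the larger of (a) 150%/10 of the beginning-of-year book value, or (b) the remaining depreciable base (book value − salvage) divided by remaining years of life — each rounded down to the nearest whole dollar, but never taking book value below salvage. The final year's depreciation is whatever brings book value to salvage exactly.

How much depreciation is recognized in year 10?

Depreciable base = $113,796 − $10,800 = $102,996.
Year 1: DB = ⌊$113,796 × 150%/10⌋ = $17,069; SL = ⌊$102,996/10⌋ = $10,299 → take DB $17,069. Book value $96,727.
Year 2: DB = ⌊$96,727 × 150%/10⌋ = $14,509; SL = ⌊$85,927/9⌋ = $9,547 → take DB $14,509. Book value $82,218.
Year 3: DB = ⌊$82,218 × 150%/10⌋ = $12,332; SL = ⌊$71,418/8⌋ = $8,927 → take DB $12,332. Book value $69,886.
Year 4: DB = ⌊$69,886 × 150%/10⌋ = $10,482; SL = ⌊$59,086/7⌋ = $8,440 → take DB $10,482. Book value $59,404.
Year 5: DB = ⌊$59,404 × 150%/10⌋ = $8,910; SL = ⌊$48,604/6⌋ = $8,100 → take DB $8,910. Book value $50,494.
Year 6: DB = ⌊$50,494 × 150%/10⌋ = $7,574; SL = ⌊$39,694/5⌋ = $7,938 → take SL $7,938. Book value $42,556.
Year 7: DB = ⌊$42,556 × 150%/10⌋ = $6,383; SL = ⌊$31,756/4⌋ = $7,939 → take SL $7,939. Book value $34,617.
Year 8: DB = ⌊$34,617 × 150%/10⌋ = $5,192; SL = ⌊$23,817/3⌋ = $7,939 → take SL $7,939. Book value $26,678.
Year 9: DB = ⌊$26,678 × 150%/10⌋ = $4,001; SL = ⌊$15,878/2⌋ = $7,939 → take SL $7,939. Book value $18,739.
Year 10 (final): $18,739 − $10,800 = $7,939. Book value $10,800.

$7,939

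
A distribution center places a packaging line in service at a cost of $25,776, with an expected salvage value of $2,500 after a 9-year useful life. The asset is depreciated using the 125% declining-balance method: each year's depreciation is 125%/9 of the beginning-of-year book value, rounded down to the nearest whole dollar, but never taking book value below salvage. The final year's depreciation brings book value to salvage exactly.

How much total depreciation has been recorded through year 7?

Depreciable base = $25,776 − $2,500 = $23,276.
Year 1: ⌊$25,776 × 125%/9⌋ = $3,580. Book value $22,196.
Year 2: ⌊$22,196 × 125%/9⌋ = $3,082. Book value $19,114.
Year 3: ⌊$19,114 × 125%/9⌋ = $2,654. Book value $16,460.
Year 4: ⌊$16,460 × 125%/9⌋ = $2,286. Book value $14,174.
Year 5: ⌊$14,174 × 125%/9⌋ = $1,968. Book value $12,206.
Year 6: ⌊$12,206 × 125%/9⌋ = $1,695. Book value $10,511.
Year 7: ⌊$10,511 × 125%/9⌋ = $1,459. Book value $9,052.
Accumulated through year 7 = $25,776 − $9,052 = $16,724.

$16,724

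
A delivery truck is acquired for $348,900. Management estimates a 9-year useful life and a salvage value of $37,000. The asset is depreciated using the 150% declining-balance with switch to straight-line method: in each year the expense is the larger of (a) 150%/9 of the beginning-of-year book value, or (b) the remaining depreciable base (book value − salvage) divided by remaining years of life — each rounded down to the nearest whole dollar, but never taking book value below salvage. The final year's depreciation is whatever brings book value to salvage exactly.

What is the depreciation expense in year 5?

Depreciable base = $348,900 − $37,000 = $311,900.
Year 1: DB = ⌊$348,900 × 150%/9⌋ = $58,150; SL = ⌊$311,900/9⌋ = $34,655 → take DB $58,150. Book value $290,750.
Year 2: DB = ⌊$290,750 × 150%/9⌋ = $48,458; SL = ⌊$253,750/8⌋ = $31,718 → take DB $48,458. Book value $242,292.
Year 3: DB = ⌊$242,292 × 150%/9⌋ = $40,382; SL = ⌊$205,292/7⌋ = $29,327 → take DB $40,382. Book value $201,910.
Year 4: DB = ⌊$201,910 × 150%/9⌋ = $33,651; SL = ⌊$164,910/6⌋ = $27,485 → take DB $33,651. Book value $168,259.
Year 5: DB = ⌊$168,259 × 150%/9⌋ = $28,043; SL = ⌊$131,259/5⌋ = $26,251 → take DB $28,043. Book value $140,216.

$28,043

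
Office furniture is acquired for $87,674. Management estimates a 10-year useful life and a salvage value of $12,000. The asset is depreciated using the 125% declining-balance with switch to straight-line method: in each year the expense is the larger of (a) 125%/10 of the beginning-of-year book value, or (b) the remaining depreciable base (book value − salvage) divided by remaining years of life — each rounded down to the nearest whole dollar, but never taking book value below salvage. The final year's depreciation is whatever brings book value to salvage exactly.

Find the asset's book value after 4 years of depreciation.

Depreciable base = $87,674 − $12,000 = $75,674.
Year 1: DB = ⌊$87,674 × 125%/10⌋ = $10,959; SL = ⌊$75,674/10⌋ = $7,567 → take DB $10,959. Book value $76,715.
Year 2: DB = ⌊$76,715 × 125%/10⌋ = $9,589; SL = ⌊$64,715/9⌋ = $7,190 → take DB $9,589. Book value $67,126.
Year 3: DB = ⌊$67,126 × 125%/10⌋ = $8,390; SL = ⌊$55,126/8⌋ = $6,890 → take DB $8,390. Book value $58,736.
Year 4: DB = ⌊$58,736 × 125%/10⌋ = $7,342; SL = ⌊$46,736/7⌋ = $6,676 → take DB $7,342. Book value $51,394.

$51,394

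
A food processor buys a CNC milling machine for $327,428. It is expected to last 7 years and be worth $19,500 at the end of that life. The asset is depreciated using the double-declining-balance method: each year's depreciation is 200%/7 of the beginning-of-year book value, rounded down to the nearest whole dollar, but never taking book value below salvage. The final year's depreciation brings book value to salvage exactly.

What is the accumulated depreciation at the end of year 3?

$208,102

Depreciable base = $327,428 − $19,500 = $307,928.
Year 1: ⌊$327,428 × 200%/7⌋ = $93,550. Book value $233,878.
Year 2: ⌊$233,878 × 200%/7⌋ = $66,822. Book value $167,056.
Year 3: ⌊$167,056 × 200%/7⌋ = $47,730. Book value $119,326.
Accumulated through year 3 = $327,428 − $119,326 = $208,102.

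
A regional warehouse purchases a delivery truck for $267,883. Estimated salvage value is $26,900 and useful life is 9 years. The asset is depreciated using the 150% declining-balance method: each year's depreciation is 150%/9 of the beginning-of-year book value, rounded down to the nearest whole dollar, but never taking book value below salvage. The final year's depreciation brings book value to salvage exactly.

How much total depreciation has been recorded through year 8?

Depreciable base = $267,883 − $26,900 = $240,983.
Year 1: ⌊$267,883 × 150%/9⌋ = $44,647. Book value $223,236.
Year 2: ⌊$223,236 × 150%/9⌋ = $37,206. Book value $186,030.
Year 3: ⌊$186,030 × 150%/9⌋ = $31,005. Book value $155,025.
Year 4: ⌊$155,025 × 150%/9⌋ = $25,837. Book value $129,188.
Year 5: ⌊$129,188 × 150%/9⌋ = $21,531. Book value $107,657.
Year 6: ⌊$107,657 × 150%/9⌋ = $17,942. Book value $89,715.
Year 7: ⌊$89,715 × 150%/9⌋ = $14,952. Book value $74,763.
Year 8: ⌊$74,763 × 150%/9⌋ = $12,460. Book value $62,303.
Accumulated through year 8 = $267,883 − $62,303 = $205,580.

$205,580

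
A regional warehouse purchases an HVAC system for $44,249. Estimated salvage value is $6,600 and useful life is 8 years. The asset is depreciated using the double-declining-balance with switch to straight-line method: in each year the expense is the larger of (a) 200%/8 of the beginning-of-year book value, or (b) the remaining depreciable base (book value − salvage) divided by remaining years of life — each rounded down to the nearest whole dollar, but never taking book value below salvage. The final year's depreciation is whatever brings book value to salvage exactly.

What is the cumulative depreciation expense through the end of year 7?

Depreciable base = $44,249 − $6,600 = $37,649.
Year 1: DB = ⌊$44,249 × 200%/8⌋ = $11,062; SL = ⌊$37,649/8⌋ = $4,706 → take DB $11,062. Book value $33,187.
Year 2: DB = ⌊$33,187 × 200%/8⌋ = $8,296; SL = ⌊$26,587/7⌋ = $3,798 → take DB $8,296. Book value $24,891.
Year 3: DB = ⌊$24,891 × 200%/8⌋ = $6,222; SL = ⌊$18,291/6⌋ = $3,048 → take DB $6,222. Book value $18,669.
Year 4: DB = ⌊$18,669 × 200%/8⌋ = $4,667; SL = ⌊$12,069/5⌋ = $2,413 → take DB $4,667. Book value $14,002.
Year 5: DB = ⌊$14,002 × 200%/8⌋ = $3,500; SL = ⌊$7,402/4⌋ = $1,850 → take DB $3,500. Book value $10,502.
Year 6: DB = ⌊$10,502 × 200%/8⌋ = $2,625; SL = ⌊$3,902/3⌋ = $1,300 → take DB $2,625. Book value $7,877.
Year 7: DB = ⌊$7,877 × 200%/8⌋ = $1,969; SL = ⌊$1,277/2⌋ = $638 → take DB $1,969, capped at $1,277. Book value $6,600.
Accumulated through year 7 = $44,249 − $6,600 = $37,649.

$37,649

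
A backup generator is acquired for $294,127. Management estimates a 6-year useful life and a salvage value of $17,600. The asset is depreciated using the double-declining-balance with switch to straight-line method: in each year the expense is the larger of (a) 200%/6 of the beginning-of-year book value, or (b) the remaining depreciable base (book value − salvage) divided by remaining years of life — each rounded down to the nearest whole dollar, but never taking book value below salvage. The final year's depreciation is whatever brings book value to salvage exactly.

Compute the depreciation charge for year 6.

Depreciable base = $294,127 − $17,600 = $276,527.
Year 1: DB = ⌊$294,127 × 200%/6⌋ = $98,042; SL = ⌊$276,527/6⌋ = $46,087 → take DB $98,042. Book value $196,085.
Year 2: DB = ⌊$196,085 × 200%/6⌋ = $65,361; SL = ⌊$178,485/5⌋ = $35,697 → take DB $65,361. Book value $130,724.
Year 3: DB = ⌊$130,724 × 200%/6⌋ = $43,574; SL = ⌊$113,124/4⌋ = $28,281 → take DB $43,574. Book value $87,150.
Year 4: DB = ⌊$87,150 × 200%/6⌋ = $29,050; SL = ⌊$69,550/3⌋ = $23,183 → take DB $29,050. Book value $58,100.
Year 5: DB = ⌊$58,100 × 200%/6⌋ = $19,366; SL = ⌊$40,500/2⌋ = $20,250 → take SL $20,250. Book value $37,850.
Year 6 (final): $37,850 − $17,600 = $20,250. Book value $17,600.

$20,250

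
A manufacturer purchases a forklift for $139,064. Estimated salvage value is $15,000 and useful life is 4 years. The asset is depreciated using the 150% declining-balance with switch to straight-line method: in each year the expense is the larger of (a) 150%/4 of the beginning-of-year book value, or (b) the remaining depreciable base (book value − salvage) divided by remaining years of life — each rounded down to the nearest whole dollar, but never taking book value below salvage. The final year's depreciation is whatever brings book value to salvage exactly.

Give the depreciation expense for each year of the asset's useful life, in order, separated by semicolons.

$52,149; $32,593; $20,370; $18,952

Depreciable base = $139,064 − $15,000 = $124,064.
Year 1: DB = ⌊$139,064 × 150%/4⌋ = $52,149; SL = ⌊$124,064/4⌋ = $31,016 → take DB $52,149. Book value $86,915.
Year 2: DB = ⌊$86,915 × 150%/4⌋ = $32,593; SL = ⌊$71,915/3⌋ = $23,971 → take DB $32,593. Book value $54,322.
Year 3: DB = ⌊$54,322 × 150%/4⌋ = $20,370; SL = ⌊$39,322/2⌋ = $19,661 → take DB $20,370. Book value $33,952.
Year 4 (final): $33,952 − $15,000 = $18,952. Book value $15,000.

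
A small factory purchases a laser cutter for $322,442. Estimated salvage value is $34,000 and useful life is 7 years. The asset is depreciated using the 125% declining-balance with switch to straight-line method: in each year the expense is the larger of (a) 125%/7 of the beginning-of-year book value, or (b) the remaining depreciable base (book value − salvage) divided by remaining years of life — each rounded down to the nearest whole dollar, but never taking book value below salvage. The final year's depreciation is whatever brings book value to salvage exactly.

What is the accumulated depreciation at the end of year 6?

$252,263

Depreciable base = $322,442 − $34,000 = $288,442.
Year 1: DB = ⌊$322,442 × 125%/7⌋ = $57,578; SL = ⌊$288,442/7⌋ = $41,206 → take DB $57,578. Book value $264,864.
Year 2: DB = ⌊$264,864 × 125%/7⌋ = $47,297; SL = ⌊$230,864/6⌋ = $38,477 → take DB $47,297. Book value $217,567.
Year 3: DB = ⌊$217,567 × 125%/7⌋ = $38,851; SL = ⌊$183,567/5⌋ = $36,713 → take DB $38,851. Book value $178,716.
Year 4: DB = ⌊$178,716 × 125%/7⌋ = $31,913; SL = ⌊$144,716/4⌋ = $36,179 → take SL $36,179. Book value $142,537.
Year 5: DB = ⌊$142,537 × 125%/7⌋ = $25,453; SL = ⌊$108,537/3⌋ = $36,179 → take SL $36,179. Book value $106,358.
Year 6: DB = ⌊$106,358 × 125%/7⌋ = $18,992; SL = ⌊$72,358/2⌋ = $36,179 → take SL $36,179. Book value $70,179.
Accumulated through year 6 = $322,442 − $70,179 = $252,263.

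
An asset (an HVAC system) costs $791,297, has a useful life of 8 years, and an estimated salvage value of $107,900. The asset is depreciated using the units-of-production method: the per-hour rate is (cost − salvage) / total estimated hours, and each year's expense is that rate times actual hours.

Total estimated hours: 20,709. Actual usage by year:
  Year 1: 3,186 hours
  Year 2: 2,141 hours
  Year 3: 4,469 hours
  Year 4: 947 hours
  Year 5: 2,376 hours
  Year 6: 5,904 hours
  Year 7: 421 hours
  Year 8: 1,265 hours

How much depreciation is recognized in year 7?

Depreciable base = $791,297 − $107,900 = $683,397.
Rate = $683,397 / 20,709 hours = $33 per hour.
Year 1: 3,186 × $33 = $105,138. Book value $686,159.
Year 2: 2,141 × $33 = $70,653. Book value $615,506.
Year 3: 4,469 × $33 = $147,477. Book value $468,029.
Year 4: 947 × $33 = $31,251. Book value $436,778.
Year 5: 2,376 × $33 = $78,408. Book value $358,370.
Year 6: 5,904 × $33 = $194,832. Book value $163,538.
Year 7: 421 × $33 = $13,893. Book value $149,645.

$13,893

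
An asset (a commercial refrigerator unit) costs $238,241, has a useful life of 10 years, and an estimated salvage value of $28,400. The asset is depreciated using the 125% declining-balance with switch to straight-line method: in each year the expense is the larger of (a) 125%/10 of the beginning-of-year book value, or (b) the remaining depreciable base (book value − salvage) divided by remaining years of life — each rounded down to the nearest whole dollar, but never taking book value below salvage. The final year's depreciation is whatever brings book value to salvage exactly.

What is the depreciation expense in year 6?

$18,542

Depreciable base = $238,241 − $28,400 = $209,841.
Year 1: DB = ⌊$238,241 × 125%/10⌋ = $29,780; SL = ⌊$209,841/10⌋ = $20,984 → take DB $29,780. Book value $208,461.
Year 2: DB = ⌊$208,461 × 125%/10⌋ = $26,057; SL = ⌊$180,061/9⌋ = $20,006 → take DB $26,057. Book value $182,404.
Year 3: DB = ⌊$182,404 × 125%/10⌋ = $22,800; SL = ⌊$154,004/8⌋ = $19,250 → take DB $22,800. Book value $159,604.
Year 4: DB = ⌊$159,604 × 125%/10⌋ = $19,950; SL = ⌊$131,204/7⌋ = $18,743 → take DB $19,950. Book value $139,654.
Year 5: DB = ⌊$139,654 × 125%/10⌋ = $17,456; SL = ⌊$111,254/6⌋ = $18,542 → take SL $18,542. Book value $121,112.
Year 6: DB = ⌊$121,112 × 125%/10⌋ = $15,139; SL = ⌊$92,712/5⌋ = $18,542 → take SL $18,542. Book value $102,570.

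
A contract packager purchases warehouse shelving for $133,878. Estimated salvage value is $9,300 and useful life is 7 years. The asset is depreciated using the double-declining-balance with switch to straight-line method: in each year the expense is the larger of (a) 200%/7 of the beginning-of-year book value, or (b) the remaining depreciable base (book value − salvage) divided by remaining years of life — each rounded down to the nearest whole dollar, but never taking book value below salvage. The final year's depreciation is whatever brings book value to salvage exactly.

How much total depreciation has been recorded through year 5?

Depreciable base = $133,878 − $9,300 = $124,578.
Year 1: DB = ⌊$133,878 × 200%/7⌋ = $38,250; SL = ⌊$124,578/7⌋ = $17,796 → take DB $38,250. Book value $95,628.
Year 2: DB = ⌊$95,628 × 200%/7⌋ = $27,322; SL = ⌊$86,328/6⌋ = $14,388 → take DB $27,322. Book value $68,306.
Year 3: DB = ⌊$68,306 × 200%/7⌋ = $19,516; SL = ⌊$59,006/5⌋ = $11,801 → take DB $19,516. Book value $48,790.
Year 4: DB = ⌊$48,790 × 200%/7⌋ = $13,940; SL = ⌊$39,490/4⌋ = $9,872 → take DB $13,940. Book value $34,850.
Year 5: DB = ⌊$34,850 × 200%/7⌋ = $9,957; SL = ⌊$25,550/3⌋ = $8,516 → take DB $9,957. Book value $24,893.
Accumulated through year 5 = $133,878 − $24,893 = $108,985.

$108,985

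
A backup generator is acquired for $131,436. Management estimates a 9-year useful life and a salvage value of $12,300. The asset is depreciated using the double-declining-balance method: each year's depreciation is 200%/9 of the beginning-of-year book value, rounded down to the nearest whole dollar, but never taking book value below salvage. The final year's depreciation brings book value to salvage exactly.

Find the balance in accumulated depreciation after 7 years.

Depreciable base = $131,436 − $12,300 = $119,136.
Year 1: ⌊$131,436 × 200%/9⌋ = $29,208. Book value $102,228.
Year 2: ⌊$102,228 × 200%/9⌋ = $22,717. Book value $79,511.
Year 3: ⌊$79,511 × 200%/9⌋ = $17,669. Book value $61,842.
Year 4: ⌊$61,842 × 200%/9⌋ = $13,742. Book value $48,100.
Year 5: ⌊$48,100 × 200%/9⌋ = $10,688. Book value $37,412.
Year 6: ⌊$37,412 × 200%/9⌋ = $8,313. Book value $29,099.
Year 7: ⌊$29,099 × 200%/9⌋ = $6,466. Book value $22,633.
Accumulated through year 7 = $131,436 − $22,633 = $108,803.

$108,803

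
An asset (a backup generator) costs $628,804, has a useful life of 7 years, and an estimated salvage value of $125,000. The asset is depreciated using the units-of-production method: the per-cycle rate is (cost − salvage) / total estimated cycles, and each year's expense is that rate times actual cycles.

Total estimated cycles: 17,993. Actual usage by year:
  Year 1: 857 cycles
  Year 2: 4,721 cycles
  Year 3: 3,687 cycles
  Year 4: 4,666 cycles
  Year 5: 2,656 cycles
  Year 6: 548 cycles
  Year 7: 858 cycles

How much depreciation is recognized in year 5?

Depreciable base = $628,804 − $125,000 = $503,804.
Rate = $503,804 / 17,993 cycles = $28 per cycle.
Year 1: 857 × $28 = $23,996. Book value $604,808.
Year 2: 4,721 × $28 = $132,188. Book value $472,620.
Year 3: 3,687 × $28 = $103,236. Book value $369,384.
Year 4: 4,666 × $28 = $130,648. Book value $238,736.
Year 5: 2,656 × $28 = $74,368. Book value $164,368.

$74,368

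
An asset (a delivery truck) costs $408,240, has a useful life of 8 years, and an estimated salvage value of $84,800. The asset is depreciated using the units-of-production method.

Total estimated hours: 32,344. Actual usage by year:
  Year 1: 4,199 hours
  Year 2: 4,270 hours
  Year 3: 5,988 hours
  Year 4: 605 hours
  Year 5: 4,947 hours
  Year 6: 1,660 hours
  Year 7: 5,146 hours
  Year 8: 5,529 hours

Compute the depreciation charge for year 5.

$49,470

Depreciable base = $408,240 − $84,800 = $323,440.
Rate = $323,440 / 32,344 hours = $10 per hour.
Year 1: 4,199 × $10 = $41,990. Book value $366,250.
Year 2: 4,270 × $10 = $42,700. Book value $323,550.
Year 3: 5,988 × $10 = $59,880. Book value $263,670.
Year 4: 605 × $10 = $6,050. Book value $257,620.
Year 5: 4,947 × $10 = $49,470. Book value $208,150.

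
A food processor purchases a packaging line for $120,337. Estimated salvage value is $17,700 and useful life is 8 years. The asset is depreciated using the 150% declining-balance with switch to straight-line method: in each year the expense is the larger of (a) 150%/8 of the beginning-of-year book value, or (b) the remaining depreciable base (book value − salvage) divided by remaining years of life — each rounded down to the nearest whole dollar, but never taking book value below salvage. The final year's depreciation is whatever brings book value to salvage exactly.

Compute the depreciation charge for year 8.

Depreciable base = $120,337 − $17,700 = $102,637.
Year 1: DB = ⌊$120,337 × 150%/8⌋ = $22,563; SL = ⌊$102,637/8⌋ = $12,829 → take DB $22,563. Book value $97,774.
Year 2: DB = ⌊$97,774 × 150%/8⌋ = $18,332; SL = ⌊$80,074/7⌋ = $11,439 → take DB $18,332. Book value $79,442.
Year 3: DB = ⌊$79,442 × 150%/8⌋ = $14,895; SL = ⌊$61,742/6⌋ = $10,290 → take DB $14,895. Book value $64,547.
Year 4: DB = ⌊$64,547 × 150%/8⌋ = $12,102; SL = ⌊$46,847/5⌋ = $9,369 → take DB $12,102. Book value $52,445.
Year 5: DB = ⌊$52,445 × 150%/8⌋ = $9,833; SL = ⌊$34,745/4⌋ = $8,686 → take DB $9,833. Book value $42,612.
Year 6: DB = ⌊$42,612 × 150%/8⌋ = $7,989; SL = ⌊$24,912/3⌋ = $8,304 → take SL $8,304. Book value $34,308.
Year 7: DB = ⌊$34,308 × 150%/8⌋ = $6,432; SL = ⌊$16,608/2⌋ = $8,304 → take SL $8,304. Book value $26,004.
Year 8 (final): $26,004 − $17,700 = $8,304. Book value $17,700.

$8,304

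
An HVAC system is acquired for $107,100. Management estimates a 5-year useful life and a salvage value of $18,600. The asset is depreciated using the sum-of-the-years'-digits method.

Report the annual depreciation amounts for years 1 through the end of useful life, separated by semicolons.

$29,500; $23,600; $17,700; $11,800; $5,900

Depreciable base = $107,100 − $18,600 = $88,500.
Sum of the years' digits = 5+4+3+2+1 = 15.
Year 1: $88,500 × 5/15 = $29,500. Book value $77,600.
Year 2: $88,500 × 4/15 = $23,600. Book value $54,000.
Year 3: $88,500 × 3/15 = $17,700. Book value $36,300.
Year 4: $88,500 × 2/15 = $11,800. Book value $24,500.
Year 5: $88,500 × 1/15 = $5,900. Book value $18,600.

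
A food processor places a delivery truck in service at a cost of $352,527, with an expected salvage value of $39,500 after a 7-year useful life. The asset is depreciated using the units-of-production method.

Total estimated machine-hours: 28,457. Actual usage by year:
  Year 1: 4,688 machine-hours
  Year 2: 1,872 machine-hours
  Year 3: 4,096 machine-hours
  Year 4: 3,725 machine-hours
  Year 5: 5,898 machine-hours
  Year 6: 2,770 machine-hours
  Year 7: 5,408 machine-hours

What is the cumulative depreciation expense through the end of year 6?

$253,539

Depreciable base = $352,527 − $39,500 = $313,027.
Rate = $313,027 / 28,457 machine-hours = $11 per machine-hour.
Year 1: 4,688 × $11 = $51,568. Book value $300,959.
Year 2: 1,872 × $11 = $20,592. Book value $280,367.
Year 3: 4,096 × $11 = $45,056. Book value $235,311.
Year 4: 3,725 × $11 = $40,975. Book value $194,336.
Year 5: 5,898 × $11 = $64,878. Book value $129,458.
Year 6: 2,770 × $11 = $30,470. Book value $98,988.
Accumulated through year 6 = $352,527 − $98,988 = $253,539.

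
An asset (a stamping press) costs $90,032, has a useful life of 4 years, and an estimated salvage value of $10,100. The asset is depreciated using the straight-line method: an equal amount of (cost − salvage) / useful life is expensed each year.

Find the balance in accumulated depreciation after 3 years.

$59,949

Depreciable base = $90,032 − $10,100 = $79,932.
Annual expense = $79,932 / 4 = $19,983.
End of year 1: book value $70,049.
End of year 2: book value $50,066.
End of year 3: book value $30,083.
Accumulated through year 3 = $90,032 − $30,083 = $59,949.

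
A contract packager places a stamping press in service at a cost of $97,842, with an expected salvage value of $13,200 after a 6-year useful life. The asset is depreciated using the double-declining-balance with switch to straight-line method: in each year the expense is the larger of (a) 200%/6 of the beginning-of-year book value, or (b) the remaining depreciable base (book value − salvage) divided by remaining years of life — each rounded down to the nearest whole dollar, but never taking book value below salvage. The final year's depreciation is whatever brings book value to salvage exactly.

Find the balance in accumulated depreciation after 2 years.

$54,356

Depreciable base = $97,842 − $13,200 = $84,642.
Year 1: DB = ⌊$97,842 × 200%/6⌋ = $32,614; SL = ⌊$84,642/6⌋ = $14,107 → take DB $32,614. Book value $65,228.
Year 2: DB = ⌊$65,228 × 200%/6⌋ = $21,742; SL = ⌊$52,028/5⌋ = $10,405 → take DB $21,742. Book value $43,486.
Accumulated through year 2 = $97,842 − $43,486 = $54,356.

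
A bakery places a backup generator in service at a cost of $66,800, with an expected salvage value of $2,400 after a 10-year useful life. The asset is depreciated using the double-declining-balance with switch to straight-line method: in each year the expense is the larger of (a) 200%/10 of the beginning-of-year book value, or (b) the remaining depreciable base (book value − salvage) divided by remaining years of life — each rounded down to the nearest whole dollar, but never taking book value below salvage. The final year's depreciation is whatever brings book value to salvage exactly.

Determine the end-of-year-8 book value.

$9,956

Depreciable base = $66,800 − $2,400 = $64,400.
Year 1: DB = ⌊$66,800 × 200%/10⌋ = $13,360; SL = ⌊$64,400/10⌋ = $6,440 → take DB $13,360. Book value $53,440.
Year 2: DB = ⌊$53,440 × 200%/10⌋ = $10,688; SL = ⌊$51,040/9⌋ = $5,671 → take DB $10,688. Book value $42,752.
Year 3: DB = ⌊$42,752 × 200%/10⌋ = $8,550; SL = ⌊$40,352/8⌋ = $5,044 → take DB $8,550. Book value $34,202.
Year 4: DB = ⌊$34,202 × 200%/10⌋ = $6,840; SL = ⌊$31,802/7⌋ = $4,543 → take DB $6,840. Book value $27,362.
Year 5: DB = ⌊$27,362 × 200%/10⌋ = $5,472; SL = ⌊$24,962/6⌋ = $4,160 → take DB $5,472. Book value $21,890.
Year 6: DB = ⌊$21,890 × 200%/10⌋ = $4,378; SL = ⌊$19,490/5⌋ = $3,898 → take DB $4,378. Book value $17,512.
Year 7: DB = ⌊$17,512 × 200%/10⌋ = $3,502; SL = ⌊$15,112/4⌋ = $3,778 → take SL $3,778. Book value $13,734.
Year 8: DB = ⌊$13,734 × 200%/10⌋ = $2,746; SL = ⌊$11,334/3⌋ = $3,778 → take SL $3,778. Book value $9,956.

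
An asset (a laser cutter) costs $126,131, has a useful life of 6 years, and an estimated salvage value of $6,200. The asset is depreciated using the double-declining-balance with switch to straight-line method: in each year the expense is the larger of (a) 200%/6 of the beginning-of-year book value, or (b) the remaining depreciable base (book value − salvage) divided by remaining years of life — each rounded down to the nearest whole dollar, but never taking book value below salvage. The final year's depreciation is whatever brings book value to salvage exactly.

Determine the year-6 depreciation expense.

$9,358

Depreciable base = $126,131 − $6,200 = $119,931.
Year 1: DB = ⌊$126,131 × 200%/6⌋ = $42,043; SL = ⌊$119,931/6⌋ = $19,988 → take DB $42,043. Book value $84,088.
Year 2: DB = ⌊$84,088 × 200%/6⌋ = $28,029; SL = ⌊$77,888/5⌋ = $15,577 → take DB $28,029. Book value $56,059.
Year 3: DB = ⌊$56,059 × 200%/6⌋ = $18,686; SL = ⌊$49,859/4⌋ = $12,464 → take DB $18,686. Book value $37,373.
Year 4: DB = ⌊$37,373 × 200%/6⌋ = $12,457; SL = ⌊$31,173/3⌋ = $10,391 → take DB $12,457. Book value $24,916.
Year 5: DB = ⌊$24,916 × 200%/6⌋ = $8,305; SL = ⌊$18,716/2⌋ = $9,358 → take SL $9,358. Book value $15,558.
Year 6 (final): $15,558 − $6,200 = $9,358. Book value $6,200.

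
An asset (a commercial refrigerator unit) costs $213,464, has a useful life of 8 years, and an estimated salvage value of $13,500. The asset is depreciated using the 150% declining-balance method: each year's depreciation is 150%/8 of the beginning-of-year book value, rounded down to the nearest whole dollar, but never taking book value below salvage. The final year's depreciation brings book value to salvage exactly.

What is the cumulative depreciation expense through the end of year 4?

$120,434

Depreciable base = $213,464 − $13,500 = $199,964.
Year 1: ⌊$213,464 × 150%/8⌋ = $40,024. Book value $173,440.
Year 2: ⌊$173,440 × 150%/8⌋ = $32,520. Book value $140,920.
Year 3: ⌊$140,920 × 150%/8⌋ = $26,422. Book value $114,498.
Year 4: ⌊$114,498 × 150%/8⌋ = $21,468. Book value $93,030.
Accumulated through year 4 = $213,464 − $93,030 = $120,434.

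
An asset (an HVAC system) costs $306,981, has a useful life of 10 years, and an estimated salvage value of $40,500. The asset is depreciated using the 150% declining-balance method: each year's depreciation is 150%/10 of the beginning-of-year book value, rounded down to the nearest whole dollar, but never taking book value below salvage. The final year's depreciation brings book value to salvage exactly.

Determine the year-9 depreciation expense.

Depreciable base = $306,981 − $40,500 = $266,481.
Year 1: ⌊$306,981 × 150%/10⌋ = $46,047. Book value $260,934.
Year 2: ⌊$260,934 × 150%/10⌋ = $39,140. Book value $221,794.
Year 3: ⌊$221,794 × 150%/10⌋ = $33,269. Book value $188,525.
Year 4: ⌊$188,525 × 150%/10⌋ = $28,278. Book value $160,247.
Year 5: ⌊$160,247 × 150%/10⌋ = $24,037. Book value $136,210.
Year 6: ⌊$136,210 × 150%/10⌋ = $20,431. Book value $115,779.
Year 7: ⌊$115,779 × 150%/10⌋ = $17,366. Book value $98,413.
Year 8: ⌊$98,413 × 150%/10⌋ = $14,761. Book value $83,652.
Year 9: ⌊$83,652 × 150%/10⌋ = $12,547. Book value $71,105.

$12,547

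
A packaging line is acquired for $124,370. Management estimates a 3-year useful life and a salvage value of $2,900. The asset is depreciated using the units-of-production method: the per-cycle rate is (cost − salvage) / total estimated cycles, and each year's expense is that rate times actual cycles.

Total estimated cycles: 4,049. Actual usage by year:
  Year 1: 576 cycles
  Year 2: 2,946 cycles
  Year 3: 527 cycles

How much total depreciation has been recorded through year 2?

Depreciable base = $124,370 − $2,900 = $121,470.
Rate = $121,470 / 4,049 cycles = $30 per cycle.
Year 1: 576 × $30 = $17,280. Book value $107,090.
Year 2: 2,946 × $30 = $88,380. Book value $18,710.
Accumulated through year 2 = $124,370 − $18,710 = $105,660.

$105,660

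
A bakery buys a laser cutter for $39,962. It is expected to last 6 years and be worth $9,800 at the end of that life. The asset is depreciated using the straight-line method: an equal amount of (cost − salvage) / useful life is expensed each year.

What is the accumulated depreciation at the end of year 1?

$5,027

Depreciable base = $39,962 − $9,800 = $30,162.
Annual expense = $30,162 / 6 = $5,027.
End of year 1: book value $34,935.
Accumulated through year 1 = $39,962 − $34,935 = $5,027.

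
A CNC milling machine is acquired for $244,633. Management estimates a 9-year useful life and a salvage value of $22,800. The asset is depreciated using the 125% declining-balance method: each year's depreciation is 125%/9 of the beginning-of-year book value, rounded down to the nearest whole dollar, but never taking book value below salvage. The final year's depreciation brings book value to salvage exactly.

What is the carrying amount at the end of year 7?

Depreciable base = $244,633 − $22,800 = $221,833.
Year 1: ⌊$244,633 × 125%/9⌋ = $33,976. Book value $210,657.
Year 2: ⌊$210,657 × 125%/9⌋ = $29,257. Book value $181,400.
Year 3: ⌊$181,400 × 125%/9⌋ = $25,194. Book value $156,206.
Year 4: ⌊$156,206 × 125%/9⌋ = $21,695. Book value $134,511.
Year 5: ⌊$134,511 × 125%/9⌋ = $18,682. Book value $115,829.
Year 6: ⌊$115,829 × 125%/9⌋ = $16,087. Book value $99,742.
Year 7: ⌊$99,742 × 125%/9⌋ = $13,853. Book value $85,889.

$85,889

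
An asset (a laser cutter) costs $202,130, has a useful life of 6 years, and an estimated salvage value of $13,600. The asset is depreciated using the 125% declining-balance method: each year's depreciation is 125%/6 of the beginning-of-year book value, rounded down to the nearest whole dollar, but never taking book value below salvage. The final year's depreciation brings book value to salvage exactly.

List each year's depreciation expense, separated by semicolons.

$42,110; $33,337; $26,392; $20,893; $16,541; $49,257

Depreciable base = $202,130 − $13,600 = $188,530.
Year 1: ⌊$202,130 × 125%/6⌋ = $42,110. Book value $160,020.
Year 2: ⌊$160,020 × 125%/6⌋ = $33,337. Book value $126,683.
Year 3: ⌊$126,683 × 125%/6⌋ = $26,392. Book value $100,291.
Year 4: ⌊$100,291 × 125%/6⌋ = $20,893. Book value $79,398.
Year 5: ⌊$79,398 × 125%/6⌋ = $16,541. Book value $62,857.
Year 6 (final): $62,857 − $13,600 = $49,257. Book value $13,600.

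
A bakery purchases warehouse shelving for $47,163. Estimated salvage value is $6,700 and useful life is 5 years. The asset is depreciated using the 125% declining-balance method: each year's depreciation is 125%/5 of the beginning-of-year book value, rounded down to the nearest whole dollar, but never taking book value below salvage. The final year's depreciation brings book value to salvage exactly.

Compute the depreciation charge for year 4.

$4,974

Depreciable base = $47,163 − $6,700 = $40,463.
Year 1: ⌊$47,163 × 125%/5⌋ = $11,790. Book value $35,373.
Year 2: ⌊$35,373 × 125%/5⌋ = $8,843. Book value $26,530.
Year 3: ⌊$26,530 × 125%/5⌋ = $6,632. Book value $19,898.
Year 4: ⌊$19,898 × 125%/5⌋ = $4,974. Book value $14,924.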